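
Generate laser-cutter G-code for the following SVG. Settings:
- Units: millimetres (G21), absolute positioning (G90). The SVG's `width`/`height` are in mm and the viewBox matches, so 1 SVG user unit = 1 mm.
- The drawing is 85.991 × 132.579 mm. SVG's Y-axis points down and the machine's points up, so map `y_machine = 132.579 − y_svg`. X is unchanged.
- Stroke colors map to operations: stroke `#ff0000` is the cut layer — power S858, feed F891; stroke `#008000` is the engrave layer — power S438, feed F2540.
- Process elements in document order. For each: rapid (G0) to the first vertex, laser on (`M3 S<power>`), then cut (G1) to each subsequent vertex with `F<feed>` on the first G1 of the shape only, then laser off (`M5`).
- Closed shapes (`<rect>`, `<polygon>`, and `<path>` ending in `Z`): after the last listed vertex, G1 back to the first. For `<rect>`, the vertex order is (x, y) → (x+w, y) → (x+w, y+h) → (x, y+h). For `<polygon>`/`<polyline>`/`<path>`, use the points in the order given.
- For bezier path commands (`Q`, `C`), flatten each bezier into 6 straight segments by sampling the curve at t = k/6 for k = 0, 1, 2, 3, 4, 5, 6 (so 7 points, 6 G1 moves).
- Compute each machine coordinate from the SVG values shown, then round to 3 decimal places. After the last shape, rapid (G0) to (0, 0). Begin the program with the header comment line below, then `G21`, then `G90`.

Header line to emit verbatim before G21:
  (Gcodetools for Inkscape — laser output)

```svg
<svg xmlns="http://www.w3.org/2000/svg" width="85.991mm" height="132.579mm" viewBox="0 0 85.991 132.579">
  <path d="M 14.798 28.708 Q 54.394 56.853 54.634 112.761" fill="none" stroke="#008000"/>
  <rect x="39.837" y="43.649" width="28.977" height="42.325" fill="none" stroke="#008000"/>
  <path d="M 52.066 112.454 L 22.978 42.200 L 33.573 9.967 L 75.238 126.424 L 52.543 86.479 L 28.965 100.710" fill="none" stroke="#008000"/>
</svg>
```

viewBox `0 0 85.991 132.579` with mm width/height → 1 unit = 1 mm. Flip: y_m = 132.579 − y_svg.

**Shape 1** — `<path>` quadratic bezier, stroke `#008000` → engrave (S438, F2540). Control points (SVG): P0=(14.798,28.708), P1=(54.394,56.853), P2=(54.634,112.761); sampled at t=k/6. Machine vertices: (14.798,103.871) → (26.903,93.718) → (36.822,82.023) → (44.555,68.785) → (50.101,54.005) → (53.461,37.683) → (54.634,19.818). Open path.

**Shape 2** — `<rect>` rectangle, stroke `#008000` → engrave (S438, F2540). Machine vertices: (39.837,88.930) → (68.814,88.930) → (68.814,46.605) → (39.837,46.605) → (39.837,88.930). Closed: final G1 returns to the first vertex.

**Shape 3** — `<path>` open polyline, stroke `#008000` → engrave (S438, F2540). Machine vertices: (52.066,20.125) → (22.978,90.379) → (33.573,122.612) → (75.238,6.155) → (52.543,46.100) → (28.965,31.869). Open path.

(Gcodetools for Inkscape — laser output)
G21
G90
G0 X14.798 Y103.871
M3 S438
G1 X26.903 Y93.718 F2540
G1 X36.822 Y82.023
G1 X44.555 Y68.785
G1 X50.101 Y54.005
G1 X53.461 Y37.683
G1 X54.634 Y19.818
M5
G0 X39.837 Y88.930
M3 S438
G1 X68.814 Y88.930 F2540
G1 X68.814 Y46.605
G1 X39.837 Y46.605
G1 X39.837 Y88.930
M5
G0 X52.066 Y20.125
M3 S438
G1 X22.978 Y90.379 F2540
G1 X33.573 Y122.612
G1 X75.238 Y6.155
G1 X52.543 Y46.100
G1 X28.965 Y31.869
M5
G0 X0.000 Y0.000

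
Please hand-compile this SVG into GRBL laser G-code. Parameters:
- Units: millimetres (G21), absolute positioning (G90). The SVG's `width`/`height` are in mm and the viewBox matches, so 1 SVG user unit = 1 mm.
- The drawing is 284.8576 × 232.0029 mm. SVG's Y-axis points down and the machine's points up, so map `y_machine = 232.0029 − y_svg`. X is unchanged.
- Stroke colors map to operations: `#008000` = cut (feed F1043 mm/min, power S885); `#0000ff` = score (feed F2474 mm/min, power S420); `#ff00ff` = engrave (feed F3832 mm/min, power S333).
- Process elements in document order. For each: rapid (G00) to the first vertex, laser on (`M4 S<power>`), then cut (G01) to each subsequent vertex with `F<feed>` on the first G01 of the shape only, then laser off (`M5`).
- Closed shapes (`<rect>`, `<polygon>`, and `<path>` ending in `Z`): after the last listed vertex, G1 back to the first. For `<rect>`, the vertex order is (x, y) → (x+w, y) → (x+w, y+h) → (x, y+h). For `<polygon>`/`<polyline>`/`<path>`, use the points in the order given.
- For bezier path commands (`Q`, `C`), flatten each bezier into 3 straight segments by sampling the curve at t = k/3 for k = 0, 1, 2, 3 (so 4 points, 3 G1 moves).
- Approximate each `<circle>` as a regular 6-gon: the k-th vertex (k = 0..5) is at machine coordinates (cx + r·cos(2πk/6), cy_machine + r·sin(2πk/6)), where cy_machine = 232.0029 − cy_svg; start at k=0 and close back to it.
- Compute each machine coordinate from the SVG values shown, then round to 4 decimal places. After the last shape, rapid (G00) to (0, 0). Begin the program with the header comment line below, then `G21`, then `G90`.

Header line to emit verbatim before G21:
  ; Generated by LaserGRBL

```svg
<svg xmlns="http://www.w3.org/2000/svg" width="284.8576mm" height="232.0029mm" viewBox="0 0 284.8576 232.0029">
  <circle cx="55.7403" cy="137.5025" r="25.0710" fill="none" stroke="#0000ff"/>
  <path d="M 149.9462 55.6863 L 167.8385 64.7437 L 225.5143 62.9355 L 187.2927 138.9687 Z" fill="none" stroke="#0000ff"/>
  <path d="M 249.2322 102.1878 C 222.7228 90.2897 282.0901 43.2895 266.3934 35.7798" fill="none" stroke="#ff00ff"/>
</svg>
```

; Generated by LaserGRBL
G21
G90
G00 X80.8113 Y94.5004
M4 S420
G01 X68.2758 Y116.2125 F2474
G01 X43.2048 Y116.2125
G01 X30.6693 Y94.5004
G01 X43.2048 Y72.7883
G01 X68.2758 Y72.7883
G01 X80.8113 Y94.5004
M5
G00 X149.9462 Y176.3166
M4 S420
G01 X167.8385 Y167.2592 F2474
G01 X225.5143 Y169.0674
G01 X187.2927 Y93.0342
G01 X149.9462 Y176.3166
M5
G00 X249.2322 Y129.8151
M4 S333
G01 X245.3876 Y150.6512 F3832
G01 X263.0295 Y178.3126
G01 X266.3934 Y196.2231
M5
G00 X0.0000 Y0.0000

Since the viewBox matches the mm dimensions, user units are millimetres directly. The only transform is the Y-flip y_m = 232.0029 − y_svg.

Shape 1 is a circle drawn with `<circle>`. Its stroke #0000ff means score at S420, F2474. After flipping Y the toolpath is (80.8113,94.5004) → (68.2758,116.2125) → (43.2048,116.2125) → (30.6693,94.5004) → (43.2048,72.7883) → (68.2758,72.7883) → (80.8113,94.5004), returning to the start.

Shape 2 is a closed polygon drawn with `<path>`. Its stroke #0000ff means score at S420, F2474. After flipping Y the toolpath is (149.9462,176.3166) → (167.8385,167.2592) → (225.5143,169.0674) → (187.2927,93.0342) → (149.9462,176.3166), returning to the start.

Shape 3 is a cubic bezier drawn with `<path>`. Its stroke #ff00ff means engrave at S333, F3832. After flipping Y the toolpath is (249.2322,129.8151) → (245.3876,150.6512) → (263.0295,178.3126) → (266.3934,196.2231).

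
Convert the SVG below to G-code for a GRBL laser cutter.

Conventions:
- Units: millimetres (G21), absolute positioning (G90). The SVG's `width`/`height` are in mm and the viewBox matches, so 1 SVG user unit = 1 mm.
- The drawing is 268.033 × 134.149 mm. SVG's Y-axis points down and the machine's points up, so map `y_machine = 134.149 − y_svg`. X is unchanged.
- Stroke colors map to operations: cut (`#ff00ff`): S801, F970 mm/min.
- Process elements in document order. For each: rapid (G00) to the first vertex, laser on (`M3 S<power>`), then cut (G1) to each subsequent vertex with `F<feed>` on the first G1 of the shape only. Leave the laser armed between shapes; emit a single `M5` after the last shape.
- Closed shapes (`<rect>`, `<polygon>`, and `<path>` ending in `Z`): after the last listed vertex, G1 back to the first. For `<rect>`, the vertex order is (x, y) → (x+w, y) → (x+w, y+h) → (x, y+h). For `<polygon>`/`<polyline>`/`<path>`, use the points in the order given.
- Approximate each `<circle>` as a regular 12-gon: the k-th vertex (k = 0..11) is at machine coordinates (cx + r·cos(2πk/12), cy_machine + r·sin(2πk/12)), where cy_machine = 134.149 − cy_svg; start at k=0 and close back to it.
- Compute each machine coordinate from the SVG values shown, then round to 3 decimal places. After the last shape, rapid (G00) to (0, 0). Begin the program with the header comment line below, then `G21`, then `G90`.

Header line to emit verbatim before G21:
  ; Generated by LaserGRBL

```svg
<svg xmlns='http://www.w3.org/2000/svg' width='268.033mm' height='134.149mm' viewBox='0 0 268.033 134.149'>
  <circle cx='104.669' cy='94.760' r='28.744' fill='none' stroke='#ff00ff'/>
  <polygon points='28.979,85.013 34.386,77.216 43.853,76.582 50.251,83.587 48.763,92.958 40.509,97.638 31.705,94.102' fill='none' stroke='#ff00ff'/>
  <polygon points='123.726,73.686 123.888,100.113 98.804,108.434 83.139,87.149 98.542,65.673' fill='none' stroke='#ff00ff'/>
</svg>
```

viewBox `0 0 268.033 134.149` with mm width/height → 1 unit = 1 mm. Flip: y_m = 134.149 − y_svg.

**Shape 1** — `<circle>` circle, stroke `#ff00ff` → cut (S801, F970). Machine vertices: (133.413,39.389) → (129.562,53.761) → (119.041,64.282) → (104.669,68.133) → (90.297,64.282) → (79.776,53.761) → (75.925,39.389) → (79.776,25.017) → (90.297,14.496) → (104.669,10.645) → (119.041,14.496) → (129.562,25.017) → (133.413,39.389). Closed: final G1 returns to the first vertex.

**Shape 2** — `<polygon>` regular polygon, stroke `#ff00ff` → cut (S801, F970). Machine vertices: (28.979,49.136) → (34.386,56.933) → (43.853,57.567) → (50.251,50.562) → (48.763,41.191) → (40.509,36.511) → (31.705,40.047) → (28.979,49.136). Closed: final G1 returns to the first vertex.

**Shape 3** — `<polygon>` regular polygon, stroke `#ff00ff` → cut (S801, F970). Machine vertices: (123.726,60.463) → (123.888,34.036) → (98.804,25.715) → (83.139,47.000) → (98.542,68.476) → (123.726,60.463). Closed: final G1 returns to the first vertex.

; Generated by LaserGRBL
G21
G90
G00 X133.413 Y39.389
M3 S801
G1 X129.562 Y53.761 F970
G1 X119.041 Y64.282
G1 X104.669 Y68.133
G1 X90.297 Y64.282
G1 X79.776 Y53.761
G1 X75.925 Y39.389
G1 X79.776 Y25.017
G1 X90.297 Y14.496
G1 X104.669 Y10.645
G1 X119.041 Y14.496
G1 X129.562 Y25.017
G1 X133.413 Y39.389
G00 X28.979 Y49.136
M3 S801
G1 X34.386 Y56.933 F970
G1 X43.853 Y57.567
G1 X50.251 Y50.562
G1 X48.763 Y41.191
G1 X40.509 Y36.511
G1 X31.705 Y40.047
G1 X28.979 Y49.136
G00 X123.726 Y60.463
M3 S801
G1 X123.888 Y34.036 F970
G1 X98.804 Y25.715
G1 X83.139 Y47.000
G1 X98.542 Y68.476
G1 X123.726 Y60.463
M5
G00 X0.000 Y0.000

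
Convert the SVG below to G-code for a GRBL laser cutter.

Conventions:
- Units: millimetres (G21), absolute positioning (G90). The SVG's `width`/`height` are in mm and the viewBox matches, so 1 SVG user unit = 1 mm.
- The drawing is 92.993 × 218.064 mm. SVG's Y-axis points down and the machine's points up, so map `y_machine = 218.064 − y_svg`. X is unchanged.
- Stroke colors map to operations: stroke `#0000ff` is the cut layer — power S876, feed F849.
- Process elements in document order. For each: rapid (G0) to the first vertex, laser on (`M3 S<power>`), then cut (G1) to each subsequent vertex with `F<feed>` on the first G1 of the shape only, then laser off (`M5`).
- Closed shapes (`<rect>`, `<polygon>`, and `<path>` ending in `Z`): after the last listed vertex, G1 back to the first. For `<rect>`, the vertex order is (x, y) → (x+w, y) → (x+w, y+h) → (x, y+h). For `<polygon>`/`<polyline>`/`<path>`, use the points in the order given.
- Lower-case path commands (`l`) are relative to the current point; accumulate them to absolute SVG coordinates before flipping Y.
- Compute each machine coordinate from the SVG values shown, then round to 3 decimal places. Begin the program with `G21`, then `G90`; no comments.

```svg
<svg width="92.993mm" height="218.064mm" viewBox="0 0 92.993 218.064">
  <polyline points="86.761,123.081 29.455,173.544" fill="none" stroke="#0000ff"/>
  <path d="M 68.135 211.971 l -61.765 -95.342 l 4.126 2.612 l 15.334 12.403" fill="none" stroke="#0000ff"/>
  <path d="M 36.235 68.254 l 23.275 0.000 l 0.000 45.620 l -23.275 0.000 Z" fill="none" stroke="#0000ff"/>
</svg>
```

G21
G90
G0 X86.761 Y94.983
M3 S876
G1 X29.455 Y44.520 F849
M5
G0 X68.135 Y6.093
M3 S876
G1 X6.370 Y101.435 F849
G1 X10.496 Y98.823
G1 X25.830 Y86.420
M5
G0 X36.235 Y149.810
M3 S876
G1 X59.510 Y149.810 F849
G1 X59.510 Y104.190
G1 X36.235 Y104.190
G1 X36.235 Y149.810
M5

viewBox `0 0 92.993 218.064` with mm width/height → 1 unit = 1 mm. Flip: y_m = 218.064 − y_svg.

**Shape 1** — `<polyline>` line segment, stroke `#0000ff` → cut (S876, F849). Machine vertices: (86.761,94.983) → (29.455,44.520). Open path.

**Shape 2** — `<path>` open polyline, stroke `#0000ff` → cut (S876, F849). Machine vertices: (68.135,6.093) → (6.370,101.435) → (10.496,98.823) → (25.830,86.420). Open path.

**Shape 3** — `<path>` rectangle, stroke `#0000ff` → cut (S876, F849). Machine vertices: (36.235,149.810) → (59.510,149.810) → (59.510,104.190) → (36.235,104.190) → (36.235,149.810). Closed: final G1 returns to the first vertex.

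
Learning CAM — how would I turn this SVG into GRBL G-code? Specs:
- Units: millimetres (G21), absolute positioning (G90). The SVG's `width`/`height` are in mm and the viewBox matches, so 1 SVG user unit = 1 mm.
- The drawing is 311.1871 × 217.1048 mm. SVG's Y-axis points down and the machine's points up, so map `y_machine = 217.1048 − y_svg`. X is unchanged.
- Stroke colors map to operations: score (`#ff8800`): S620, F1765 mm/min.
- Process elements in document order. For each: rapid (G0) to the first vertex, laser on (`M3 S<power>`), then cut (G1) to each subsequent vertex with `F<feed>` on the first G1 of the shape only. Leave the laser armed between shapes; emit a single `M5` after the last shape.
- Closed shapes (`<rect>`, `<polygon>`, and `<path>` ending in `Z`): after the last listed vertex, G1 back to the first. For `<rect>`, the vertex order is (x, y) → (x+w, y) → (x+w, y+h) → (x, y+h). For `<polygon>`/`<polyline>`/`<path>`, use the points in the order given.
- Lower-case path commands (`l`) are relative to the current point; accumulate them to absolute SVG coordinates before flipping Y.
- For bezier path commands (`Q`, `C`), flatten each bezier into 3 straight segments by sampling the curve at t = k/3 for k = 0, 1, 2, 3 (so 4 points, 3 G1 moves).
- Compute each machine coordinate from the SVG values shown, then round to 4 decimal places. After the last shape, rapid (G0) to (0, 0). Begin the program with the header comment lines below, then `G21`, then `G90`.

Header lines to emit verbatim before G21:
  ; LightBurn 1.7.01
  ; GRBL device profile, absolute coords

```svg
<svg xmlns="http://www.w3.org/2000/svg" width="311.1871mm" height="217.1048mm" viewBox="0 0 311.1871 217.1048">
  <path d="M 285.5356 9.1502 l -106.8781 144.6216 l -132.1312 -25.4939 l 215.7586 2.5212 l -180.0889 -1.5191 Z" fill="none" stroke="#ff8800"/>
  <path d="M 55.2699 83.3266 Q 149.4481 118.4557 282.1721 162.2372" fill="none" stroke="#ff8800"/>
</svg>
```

; LightBurn 1.7.01
; GRBL device profile, absolute coords
G21
G90
G0 X285.5356 Y207.9546
M3 S620
G1 X178.6575 Y63.3330 F1765
G1 X46.5263 Y88.8269
G1 X262.2849 Y86.3057
G1 X82.1960 Y87.8248
G1 X285.5356 Y207.9546
G0 X55.2699 Y133.7782
M3 S620
G1 X122.3382 Y109.3974 F1765
G1 X197.9723 Y83.0939
G1 X282.1721 Y54.8676
M5
G0 X0.0000 Y0.0000

Since the viewBox matches the mm dimensions, user units are millimetres directly. The only transform is the Y-flip y_m = 217.1048 − y_svg.

Shape 1 is a closed polygon drawn with `<path>`. Its stroke #ff8800 means score at S620, F1765. After flipping Y the toolpath is (285.5356,207.9546) → (178.6575,63.3330) → (46.5263,88.8269) → (262.2849,86.3057) → (82.1960,87.8248) → (285.5356,207.9546), returning to the start.

Shape 2 is a quadratic bezier drawn with `<path>`. Its stroke #ff8800 means score at S620, F1765. After flipping Y the toolpath is (55.2699,133.7782) → (122.3382,109.3974) → (197.9723,83.0939) → (282.1721,54.8676).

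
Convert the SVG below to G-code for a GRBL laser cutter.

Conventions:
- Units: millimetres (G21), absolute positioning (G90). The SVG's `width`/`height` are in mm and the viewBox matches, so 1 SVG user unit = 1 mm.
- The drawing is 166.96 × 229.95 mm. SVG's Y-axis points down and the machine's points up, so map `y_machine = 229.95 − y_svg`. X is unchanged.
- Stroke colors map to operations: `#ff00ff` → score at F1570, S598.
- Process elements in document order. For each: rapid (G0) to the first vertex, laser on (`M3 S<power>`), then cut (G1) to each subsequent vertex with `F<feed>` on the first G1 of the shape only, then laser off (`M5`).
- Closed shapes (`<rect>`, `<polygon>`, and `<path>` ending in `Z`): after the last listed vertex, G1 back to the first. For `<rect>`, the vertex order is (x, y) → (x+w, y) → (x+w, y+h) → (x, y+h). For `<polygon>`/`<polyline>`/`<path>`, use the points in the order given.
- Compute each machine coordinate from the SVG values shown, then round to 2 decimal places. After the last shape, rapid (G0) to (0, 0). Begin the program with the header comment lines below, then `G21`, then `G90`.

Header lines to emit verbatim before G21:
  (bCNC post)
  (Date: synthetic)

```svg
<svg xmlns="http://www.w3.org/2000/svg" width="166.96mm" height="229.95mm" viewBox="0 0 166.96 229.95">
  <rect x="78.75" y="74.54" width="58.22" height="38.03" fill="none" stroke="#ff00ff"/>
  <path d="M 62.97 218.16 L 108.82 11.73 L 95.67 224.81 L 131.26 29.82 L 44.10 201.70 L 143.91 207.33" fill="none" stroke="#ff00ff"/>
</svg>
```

(bCNC post)
(Date: synthetic)
G21
G90
G0 X78.75 Y155.41
M3 S598
G1 X136.97 Y155.41 F1570
G1 X136.97 Y117.38
G1 X78.75 Y117.38
G1 X78.75 Y155.41
M5
G0 X62.97 Y11.79
M3 S598
G1 X108.82 Y218.22 F1570
G1 X95.67 Y5.14
G1 X131.26 Y200.13
G1 X44.10 Y28.25
G1 X143.91 Y22.62
M5
G0 X0.00 Y0.00

viewBox `0 0 166.96 229.95` with mm width/height → 1 unit = 1 mm. Flip: y_m = 229.95 − y_svg.

**Shape 1** — `<rect>` rectangle, stroke `#ff00ff` → score (S598, F1570). Machine vertices: (78.75,155.41) → (136.97,155.41) → (136.97,117.38) → (78.75,117.38) → (78.75,155.41). Closed: final G1 returns to the first vertex.

**Shape 2** — `<path>` open polyline, stroke `#ff00ff` → score (S598, F1570). Machine vertices: (62.97,11.79) → (108.82,218.22) → (95.67,5.14) → (131.26,200.13) → (44.10,28.25) → (143.91,22.62). Open path.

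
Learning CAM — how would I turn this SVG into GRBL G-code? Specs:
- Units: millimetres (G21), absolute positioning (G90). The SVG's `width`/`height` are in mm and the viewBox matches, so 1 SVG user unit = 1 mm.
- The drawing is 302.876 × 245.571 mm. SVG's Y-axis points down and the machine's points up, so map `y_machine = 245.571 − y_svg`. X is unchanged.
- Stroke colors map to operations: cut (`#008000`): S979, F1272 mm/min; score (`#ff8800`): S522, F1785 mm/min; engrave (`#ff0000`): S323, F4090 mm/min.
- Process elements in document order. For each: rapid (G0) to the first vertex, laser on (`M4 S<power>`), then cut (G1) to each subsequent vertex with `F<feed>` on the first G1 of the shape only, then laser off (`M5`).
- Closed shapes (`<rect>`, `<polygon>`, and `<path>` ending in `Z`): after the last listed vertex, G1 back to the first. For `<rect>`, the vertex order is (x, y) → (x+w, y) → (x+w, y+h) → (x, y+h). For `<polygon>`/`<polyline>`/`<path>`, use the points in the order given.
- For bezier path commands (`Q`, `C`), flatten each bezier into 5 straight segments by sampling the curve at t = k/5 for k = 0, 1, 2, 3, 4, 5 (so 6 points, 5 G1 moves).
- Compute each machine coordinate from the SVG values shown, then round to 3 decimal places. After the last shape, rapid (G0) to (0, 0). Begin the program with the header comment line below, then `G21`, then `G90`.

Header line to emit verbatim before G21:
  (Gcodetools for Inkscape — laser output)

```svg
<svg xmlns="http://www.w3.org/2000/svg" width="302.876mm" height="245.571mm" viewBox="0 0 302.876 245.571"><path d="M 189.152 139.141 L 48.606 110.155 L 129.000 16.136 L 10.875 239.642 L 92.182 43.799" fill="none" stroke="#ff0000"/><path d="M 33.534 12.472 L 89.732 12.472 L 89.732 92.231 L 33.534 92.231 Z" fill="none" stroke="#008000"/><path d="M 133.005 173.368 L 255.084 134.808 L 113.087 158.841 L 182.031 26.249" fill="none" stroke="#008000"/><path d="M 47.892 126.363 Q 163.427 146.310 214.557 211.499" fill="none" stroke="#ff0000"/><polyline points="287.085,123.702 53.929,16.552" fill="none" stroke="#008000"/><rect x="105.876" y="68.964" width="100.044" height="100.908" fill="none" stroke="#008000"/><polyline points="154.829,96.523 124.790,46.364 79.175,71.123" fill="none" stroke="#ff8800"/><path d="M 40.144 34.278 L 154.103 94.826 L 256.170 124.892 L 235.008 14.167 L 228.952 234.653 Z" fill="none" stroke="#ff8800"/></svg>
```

1 u = 1 mm; y_m = 245.571 − y.

[1] `<path>` open polyline, #ff0000→engrave S323 F4090: (189.152,106.430) → (48.606,135.416) → (129.000,229.435) → (10.875,5.929) → (92.182,201.772)

[2] `<path>` rectangle, #008000→cut S979 F1272: (33.534,233.099) → (89.732,233.099) → (89.732,153.340) → (33.534,153.340) → (33.534,233.099) (closed)

[3] `<path>` open polyline, #008000→cut S979 F1272: (133.005,72.203) → (255.084,110.763) → (113.087,86.730) → (182.031,219.322)

[4] `<path>` quadratic bezier, #ff0000→engrave S323 F4090: (47.892,119.208) → (91.530,109.420) → (130.015,96.012) → (163.348,78.984) → (191.529,58.338) → (214.557,34.072)

[5] `<polyline>` line segment, #008000→cut S979 F1272: (287.085,121.869) → (53.929,229.019)

[6] `<rect>` rectangle, #008000→cut S979 F1272: (105.876,176.607) → (205.920,176.607) → (205.920,75.699) → (105.876,75.699) → (105.876,176.607) (closed)

[7] `<polyline>` open polyline, #ff8800→score S522 F1785: (154.829,149.048) → (124.790,199.207) → (79.175,174.448)

[8] `<path>` closed polygon, #ff8800→score S522 F1785: (40.144,211.293) → (154.103,150.745) → (256.170,120.679) → (235.008,231.404) → (228.952,10.918) → (40.144,211.293) (closed)

(Gcodetools for Inkscape — laser output)
G21
G90
G0 X189.152 Y106.430
M4 S323
G1 X48.606 Y135.416 F4090
G1 X129.000 Y229.435
G1 X10.875 Y5.929
G1 X92.182 Y201.772
M5
G0 X33.534 Y233.099
M4 S979
G1 X89.732 Y233.099 F1272
G1 X89.732 Y153.340
G1 X33.534 Y153.340
G1 X33.534 Y233.099
M5
G0 X133.005 Y72.203
M4 S979
G1 X255.084 Y110.763 F1272
G1 X113.087 Y86.730
G1 X182.031 Y219.322
M5
G0 X47.892 Y119.208
M4 S323
G1 X91.530 Y109.420 F4090
G1 X130.015 Y96.012
G1 X163.348 Y78.984
G1 X191.529 Y58.338
G1 X214.557 Y34.072
M5
G0 X287.085 Y121.869
M4 S979
G1 X53.929 Y229.019 F1272
M5
G0 X105.876 Y176.607
M4 S979
G1 X205.920 Y176.607 F1272
G1 X205.920 Y75.699
G1 X105.876 Y75.699
G1 X105.876 Y176.607
M5
G0 X154.829 Y149.048
M4 S522
G1 X124.790 Y199.207 F1785
G1 X79.175 Y174.448
M5
G0 X40.144 Y211.293
M4 S522
G1 X154.103 Y150.745 F1785
G1 X256.170 Y120.679
G1 X235.008 Y231.404
G1 X228.952 Y10.918
G1 X40.144 Y211.293
M5
G0 X0.000 Y0.000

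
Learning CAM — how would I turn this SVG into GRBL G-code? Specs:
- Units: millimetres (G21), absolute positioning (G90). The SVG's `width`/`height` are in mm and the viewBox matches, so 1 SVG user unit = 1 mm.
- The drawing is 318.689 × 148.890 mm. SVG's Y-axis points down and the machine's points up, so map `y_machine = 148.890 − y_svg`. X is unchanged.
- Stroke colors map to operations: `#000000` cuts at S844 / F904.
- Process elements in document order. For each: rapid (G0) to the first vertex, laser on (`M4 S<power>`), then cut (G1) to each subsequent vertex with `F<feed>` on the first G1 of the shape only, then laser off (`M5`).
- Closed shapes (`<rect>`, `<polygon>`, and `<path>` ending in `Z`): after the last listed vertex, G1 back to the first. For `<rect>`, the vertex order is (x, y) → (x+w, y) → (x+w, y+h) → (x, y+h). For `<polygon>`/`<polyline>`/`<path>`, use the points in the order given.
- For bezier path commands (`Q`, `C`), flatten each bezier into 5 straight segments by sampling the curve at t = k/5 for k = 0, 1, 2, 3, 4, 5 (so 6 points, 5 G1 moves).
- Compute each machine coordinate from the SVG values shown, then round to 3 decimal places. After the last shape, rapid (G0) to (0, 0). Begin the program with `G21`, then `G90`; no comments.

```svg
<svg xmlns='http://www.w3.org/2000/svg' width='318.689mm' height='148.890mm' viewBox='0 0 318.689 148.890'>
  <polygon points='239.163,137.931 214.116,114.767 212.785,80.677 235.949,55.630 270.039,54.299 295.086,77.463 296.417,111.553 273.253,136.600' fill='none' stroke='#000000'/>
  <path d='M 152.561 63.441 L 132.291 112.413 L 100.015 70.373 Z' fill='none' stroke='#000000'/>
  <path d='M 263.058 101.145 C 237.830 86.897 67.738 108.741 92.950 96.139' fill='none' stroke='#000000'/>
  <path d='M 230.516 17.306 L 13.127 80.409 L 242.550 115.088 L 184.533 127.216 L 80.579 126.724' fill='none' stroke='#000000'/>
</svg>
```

G21
G90
G0 X239.163 Y10.959
M4 S844
G1 X214.116 Y34.123 F904
G1 X212.785 Y68.213
G1 X235.949 Y93.260
G1 X270.039 Y94.591
G1 X295.086 Y71.427
G1 X296.417 Y37.337
G1 X273.253 Y12.290
G1 X239.163 Y10.959
M5
G0 X152.561 Y85.449
M4 S844
G1 X132.291 Y36.477 F904
G1 X100.015 Y78.517
G1 X152.561 Y85.449
M5
G0 X263.058 Y47.745
M4 S844
G1 X233.259 Y52.527 F904
G1 X185.020 Y52.033
G1 X134.671 Y49.648
G1 X98.538 Y48.759
G1 X92.950 Y52.751
M5
G0 X230.516 Y131.584
M4 S844
G1 X13.127 Y68.481 F904
G1 X242.550 Y33.802
G1 X184.533 Y21.674
G1 X80.579 Y22.166
M5
G0 X0.000 Y0.000

viewBox `0 0 318.689 148.890` with mm width/height → 1 unit = 1 mm. Flip: y_m = 148.890 − y_svg.

**Shape 1** — `<polygon>` regular polygon, stroke `#000000` → cut (S844, F904). Machine vertices: (239.163,10.959) → (214.116,34.123) → (212.785,68.213) → (235.949,93.260) → (270.039,94.591) → (295.086,71.427) → (296.417,37.337) → (273.253,12.290) → (239.163,10.959). Closed: final G1 returns to the first vertex.

**Shape 2** — `<path>` regular polygon, stroke `#000000` → cut (S844, F904). Machine vertices: (152.561,85.449) → (132.291,36.477) → (100.015,78.517) → (152.561,85.449). Closed: final G1 returns to the first vertex.

**Shape 3** — `<path>` cubic bezier, stroke `#000000` → cut (S844, F904). Control points (SVG): P0=(263.058,101.145), P1=(237.830,86.897), P2=(67.738,108.741), P3=(92.950,96.139); sampled at t=k/5. Machine vertices: (263.058,47.745) → (233.259,52.527) → (185.020,52.033) → (134.671,49.648) → (98.538,48.759) → (92.950,52.751). Open path.

**Shape 4** — `<path>` open polyline, stroke `#000000` → cut (S844, F904). Machine vertices: (230.516,131.584) → (13.127,68.481) → (242.550,33.802) → (184.533,21.674) → (80.579,22.166). Open path.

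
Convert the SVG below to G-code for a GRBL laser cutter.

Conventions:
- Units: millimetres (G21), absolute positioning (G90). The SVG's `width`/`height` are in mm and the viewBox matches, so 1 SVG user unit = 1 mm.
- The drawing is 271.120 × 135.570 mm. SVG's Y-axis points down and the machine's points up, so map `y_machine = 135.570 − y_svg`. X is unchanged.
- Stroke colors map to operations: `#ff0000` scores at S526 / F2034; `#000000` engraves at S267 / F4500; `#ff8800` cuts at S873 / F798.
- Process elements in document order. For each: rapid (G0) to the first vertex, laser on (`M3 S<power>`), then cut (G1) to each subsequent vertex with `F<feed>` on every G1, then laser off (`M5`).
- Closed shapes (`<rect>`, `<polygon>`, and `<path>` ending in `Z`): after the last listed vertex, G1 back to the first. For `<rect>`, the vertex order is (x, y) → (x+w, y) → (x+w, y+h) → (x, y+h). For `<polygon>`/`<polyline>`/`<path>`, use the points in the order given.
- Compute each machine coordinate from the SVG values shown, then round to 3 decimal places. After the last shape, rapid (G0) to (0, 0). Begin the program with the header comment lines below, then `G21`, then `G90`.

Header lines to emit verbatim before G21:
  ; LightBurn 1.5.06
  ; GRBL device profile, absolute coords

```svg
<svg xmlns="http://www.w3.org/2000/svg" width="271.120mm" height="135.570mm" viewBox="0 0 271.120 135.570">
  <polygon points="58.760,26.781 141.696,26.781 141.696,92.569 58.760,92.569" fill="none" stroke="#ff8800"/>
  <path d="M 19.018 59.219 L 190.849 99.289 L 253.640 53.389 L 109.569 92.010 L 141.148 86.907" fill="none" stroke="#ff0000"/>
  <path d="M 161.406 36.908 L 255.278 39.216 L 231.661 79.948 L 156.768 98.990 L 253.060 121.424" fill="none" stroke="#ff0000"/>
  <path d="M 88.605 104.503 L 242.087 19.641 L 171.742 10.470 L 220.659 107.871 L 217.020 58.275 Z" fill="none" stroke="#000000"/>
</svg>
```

1 u = 1 mm; y_m = 135.570 − y.

[1] `<polygon>` rectangle, #ff8800→cut S873 F798: (58.760,108.789) → (141.696,108.789) → (141.696,43.001) → (58.760,43.001) → (58.760,108.789) (closed)

[2] `<path>` open polyline, #ff0000→score S526 F2034: (19.018,76.351) → (190.849,36.281) → (253.640,82.181) → (109.569,43.560) → (141.148,48.663)

[3] `<path>` open polyline, #ff0000→score S526 F2034: (161.406,98.662) → (255.278,96.354) → (231.661,55.622) → (156.768,36.580) → (253.060,14.146)

[4] `<path>` closed polygon, #000000→engrave S267 F4500: (88.605,31.067) → (242.087,115.929) → (171.742,125.100) → (220.659,27.699) → (217.020,77.295) → (88.605,31.067) (closed)

; LightBurn 1.5.06
; GRBL device profile, absolute coords
G21
G90
G0 X58.760 Y108.789
M3 S873
G1 X141.696 Y108.789 F798
G1 X141.696 Y43.001 F798
G1 X58.760 Y43.001 F798
G1 X58.760 Y108.789 F798
M5
G0 X19.018 Y76.351
M3 S526
G1 X190.849 Y36.281 F2034
G1 X253.640 Y82.181 F2034
G1 X109.569 Y43.560 F2034
G1 X141.148 Y48.663 F2034
M5
G0 X161.406 Y98.662
M3 S526
G1 X255.278 Y96.354 F2034
G1 X231.661 Y55.622 F2034
G1 X156.768 Y36.580 F2034
G1 X253.060 Y14.146 F2034
M5
G0 X88.605 Y31.067
M3 S267
G1 X242.087 Y115.929 F4500
G1 X171.742 Y125.100 F4500
G1 X220.659 Y27.699 F4500
G1 X217.020 Y77.295 F4500
G1 X88.605 Y31.067 F4500
M5
G0 X0.000 Y0.000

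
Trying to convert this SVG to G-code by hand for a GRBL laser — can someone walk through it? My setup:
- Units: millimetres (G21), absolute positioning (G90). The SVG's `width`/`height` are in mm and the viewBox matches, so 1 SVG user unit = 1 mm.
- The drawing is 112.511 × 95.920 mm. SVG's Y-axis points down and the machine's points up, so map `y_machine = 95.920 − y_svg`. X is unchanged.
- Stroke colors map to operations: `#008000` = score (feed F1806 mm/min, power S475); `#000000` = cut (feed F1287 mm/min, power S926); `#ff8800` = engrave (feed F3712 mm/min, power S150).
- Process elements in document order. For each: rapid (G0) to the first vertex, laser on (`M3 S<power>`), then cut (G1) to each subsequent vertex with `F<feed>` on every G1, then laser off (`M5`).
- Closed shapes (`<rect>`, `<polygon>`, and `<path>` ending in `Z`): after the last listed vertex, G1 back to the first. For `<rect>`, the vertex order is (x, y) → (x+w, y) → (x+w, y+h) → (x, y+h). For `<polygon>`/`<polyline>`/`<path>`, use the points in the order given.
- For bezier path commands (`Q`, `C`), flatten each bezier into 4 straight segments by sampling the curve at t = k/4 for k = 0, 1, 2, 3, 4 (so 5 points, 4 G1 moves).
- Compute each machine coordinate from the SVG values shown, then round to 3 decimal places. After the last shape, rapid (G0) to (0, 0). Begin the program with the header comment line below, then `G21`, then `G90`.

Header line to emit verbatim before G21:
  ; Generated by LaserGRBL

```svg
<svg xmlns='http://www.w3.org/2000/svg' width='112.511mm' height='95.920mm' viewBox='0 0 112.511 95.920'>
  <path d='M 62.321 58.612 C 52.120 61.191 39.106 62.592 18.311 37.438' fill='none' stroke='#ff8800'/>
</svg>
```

viewBox `0 0 112.511 95.920` with mm width/height → 1 unit = 1 mm. Flip: y_m = 95.920 − y_svg.

**Shape 1** — `<path>` cubic bezier, stroke `#ff8800` → engrave (S150, F3712). Control points (SVG): P0=(62.321,58.612), P1=(52.120,61.191), P2=(39.106,62.592), P3=(18.311,37.438); sampled at t=k/4. Machine vertices: (62.321,37.308) → (54.065,35.991) → (44.289,37.495) → (32.526,44.199) → (18.311,58.482). Open path.

; Generated by LaserGRBL
G21
G90
G0 X62.321 Y37.308
M3 S150
G1 X54.065 Y35.991 F3712
G1 X44.289 Y37.495 F3712
G1 X32.526 Y44.199 F3712
G1 X18.311 Y58.482 F3712
M5
G0 X0.000 Y0.000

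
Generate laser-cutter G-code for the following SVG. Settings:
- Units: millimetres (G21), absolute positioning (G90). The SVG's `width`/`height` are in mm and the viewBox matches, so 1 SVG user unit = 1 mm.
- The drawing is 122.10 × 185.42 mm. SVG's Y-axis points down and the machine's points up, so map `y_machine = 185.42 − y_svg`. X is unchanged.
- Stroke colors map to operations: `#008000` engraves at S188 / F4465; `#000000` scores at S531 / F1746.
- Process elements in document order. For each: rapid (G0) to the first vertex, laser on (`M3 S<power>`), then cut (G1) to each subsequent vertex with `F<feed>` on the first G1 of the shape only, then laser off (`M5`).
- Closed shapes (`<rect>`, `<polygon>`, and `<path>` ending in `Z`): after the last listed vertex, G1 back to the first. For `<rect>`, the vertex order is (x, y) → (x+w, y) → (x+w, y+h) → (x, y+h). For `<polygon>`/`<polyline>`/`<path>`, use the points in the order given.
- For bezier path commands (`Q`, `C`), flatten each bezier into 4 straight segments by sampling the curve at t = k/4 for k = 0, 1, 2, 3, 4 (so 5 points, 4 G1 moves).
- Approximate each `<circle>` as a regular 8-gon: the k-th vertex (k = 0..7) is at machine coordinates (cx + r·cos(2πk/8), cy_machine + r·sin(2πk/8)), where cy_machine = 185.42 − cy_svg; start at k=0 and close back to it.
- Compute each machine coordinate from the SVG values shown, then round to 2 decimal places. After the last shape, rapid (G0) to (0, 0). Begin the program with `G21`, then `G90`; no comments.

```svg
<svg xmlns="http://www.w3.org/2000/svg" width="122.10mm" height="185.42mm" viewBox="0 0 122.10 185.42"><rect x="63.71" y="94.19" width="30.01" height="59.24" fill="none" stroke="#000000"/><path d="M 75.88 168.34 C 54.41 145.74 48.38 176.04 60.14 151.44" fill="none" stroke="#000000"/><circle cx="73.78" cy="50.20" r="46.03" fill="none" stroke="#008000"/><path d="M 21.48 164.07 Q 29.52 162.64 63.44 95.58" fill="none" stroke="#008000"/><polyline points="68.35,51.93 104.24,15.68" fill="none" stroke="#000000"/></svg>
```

G21
G90
G0 X63.71 Y91.23
M3 S531
G1 X93.72 Y91.23 F1746
G1 X93.72 Y31.99
G1 X63.71 Y31.99
G1 X63.71 Y91.23
M5
G0 X75.88 Y17.08
M3 S531
G1 X62.71 Y25.80 F1746
G1 X55.55 Y24.78
G1 X54.62 Y24.14
G1 X60.14 Y33.98
M5
G0 X119.81 Y135.22
M3 S188
G1 X106.33 Y167.77 F4465
G1 X73.78 Y181.25
G1 X41.23 Y167.77
G1 X27.75 Y135.22
G1 X41.23 Y102.67
G1 X73.78 Y89.19
G1 X106.33 Y102.67
G1 X119.81 Y135.22
M5
G0 X21.48 Y21.35
M3 S188
G1 X27.12 Y26.17 F4465
G1 X35.99 Y39.19
G1 X48.10 Y60.41
G1 X63.44 Y89.84
M5
G0 X68.35 Y133.49
M3 S531
G1 X104.24 Y169.74 F1746
M5
G0 X0.00 Y0.00

Since the viewBox matches the mm dimensions, user units are millimetres directly. The only transform is the Y-flip y_m = 185.42 − y_svg.

Shape 1 is a rectangle drawn with `<rect>`. Its stroke #000000 means score at S531, F1746. After flipping Y the toolpath is (63.71,91.23) → (93.72,91.23) → (93.72,31.99) → (63.71,31.99) → (63.71,91.23), returning to the start.

Shape 2 is a cubic bezier drawn with `<path>`. Its stroke #000000 means score at S531, F1746. After flipping Y the toolpath is (75.88,17.08) → (62.71,25.80) → (55.55,24.78) → (54.62,24.14) → (60.14,33.98).

Shape 3 is a circle drawn with `<circle>`. Its stroke #008000 means engrave at S188, F4465. After flipping Y the toolpath is (119.81,135.22) → (106.33,167.77) → (73.78,181.25) → (41.23,167.77) → (27.75,135.22) → (41.23,102.67) → (73.78,89.19) → (106.33,102.67) → (119.81,135.22), returning to the start.

Shape 4 is a quadratic bezier drawn with `<path>`. Its stroke #008000 means engrave at S188, F4465. After flipping Y the toolpath is (21.48,21.35) → (27.12,26.17) → (35.99,39.19) → (48.10,60.41) → (63.44,89.84).

Shape 5 is a line segment drawn with `<polyline>`. Its stroke #000000 means score at S531, F1746. After flipping Y the toolpath is (68.35,133.49) → (104.24,169.74).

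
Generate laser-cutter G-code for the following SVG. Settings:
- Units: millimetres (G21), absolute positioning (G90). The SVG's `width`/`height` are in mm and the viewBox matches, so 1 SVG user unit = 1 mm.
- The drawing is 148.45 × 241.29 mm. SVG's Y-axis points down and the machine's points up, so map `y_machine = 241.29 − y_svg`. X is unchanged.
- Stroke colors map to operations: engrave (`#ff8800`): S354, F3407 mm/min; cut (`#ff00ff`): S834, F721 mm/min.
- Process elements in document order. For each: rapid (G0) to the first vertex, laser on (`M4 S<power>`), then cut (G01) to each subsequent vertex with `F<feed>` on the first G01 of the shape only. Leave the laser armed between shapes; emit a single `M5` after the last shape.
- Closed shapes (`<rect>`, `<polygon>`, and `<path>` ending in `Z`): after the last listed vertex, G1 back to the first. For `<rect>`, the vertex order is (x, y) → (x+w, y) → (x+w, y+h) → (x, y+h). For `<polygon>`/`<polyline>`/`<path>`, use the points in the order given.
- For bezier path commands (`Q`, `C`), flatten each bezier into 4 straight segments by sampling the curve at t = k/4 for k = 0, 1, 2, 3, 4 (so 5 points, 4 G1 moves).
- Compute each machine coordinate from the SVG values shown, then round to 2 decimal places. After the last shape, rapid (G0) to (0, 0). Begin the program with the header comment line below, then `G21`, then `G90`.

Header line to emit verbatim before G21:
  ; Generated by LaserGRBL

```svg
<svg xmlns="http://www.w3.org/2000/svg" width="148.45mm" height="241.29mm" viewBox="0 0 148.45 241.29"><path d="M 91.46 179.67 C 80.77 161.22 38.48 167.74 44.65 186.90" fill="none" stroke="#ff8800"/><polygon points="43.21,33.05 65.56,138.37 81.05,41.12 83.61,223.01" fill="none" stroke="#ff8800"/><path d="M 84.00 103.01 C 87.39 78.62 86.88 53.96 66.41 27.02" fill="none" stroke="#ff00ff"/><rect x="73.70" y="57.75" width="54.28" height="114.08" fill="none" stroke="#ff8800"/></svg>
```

viewBox `0 0 148.45 241.29` with mm width/height → 1 unit = 1 mm. Flip: y_m = 241.29 − y_svg.

**Shape 1** — `<path>` cubic bezier, stroke `#ff8800` → engrave (S354, F3407). Control points (SVG): P0=(91.46,179.67), P1=(80.77,161.22), P2=(38.48,167.74), P3=(44.65,186.90); sampled at t=k/4. Machine vertices: (91.46,61.62) → (78.77,70.97) → (61.73,72.11) → (47.86,66.20) → (44.65,54.39). Open path.

**Shape 2** — `<polygon>` closed polygon, stroke `#ff8800` → engrave (S354, F3407). Machine vertices: (43.21,208.24) → (65.56,102.92) → (81.05,200.17) → (83.61,18.28) → (43.21,208.24). Closed: final G1 returns to the first vertex.

**Shape 3** — `<path>` cubic bezier, stroke `#ff00ff` → cut (S834, F721). Control points (SVG): P0=(84.00,103.01), P1=(87.39,78.62), P2=(86.88,53.96), P3=(66.41,27.02); sampled at t=k/4. Machine vertices: (84.00,138.28) → (85.56,156.65) → (84.15,175.32) → (78.27,194.46) → (66.41,214.27). Open path.

**Shape 4** — `<rect>` rectangle, stroke `#ff8800` → engrave (S354, F3407). Machine vertices: (73.70,183.54) → (127.98,183.54) → (127.98,69.46) → (73.70,69.46) → (73.70,183.54). Closed: final G1 returns to the first vertex.

; Generated by LaserGRBL
G21
G90
G0 X91.46 Y61.62
M4 S354
G01 X78.77 Y70.97 F3407
G01 X61.73 Y72.11
G01 X47.86 Y66.20
G01 X44.65 Y54.39
G0 X43.21 Y208.24
M4 S354
G01 X65.56 Y102.92 F3407
G01 X81.05 Y200.17
G01 X83.61 Y18.28
G01 X43.21 Y208.24
G0 X84.00 Y138.28
M4 S834
G01 X85.56 Y156.65 F721
G01 X84.15 Y175.32
G01 X78.27 Y194.46
G01 X66.41 Y214.27
G0 X73.70 Y183.54
M4 S354
G01 X127.98 Y183.54 F3407
G01 X127.98 Y69.46
G01 X73.70 Y69.46
G01 X73.70 Y183.54
M5
G0 X0.00 Y0.00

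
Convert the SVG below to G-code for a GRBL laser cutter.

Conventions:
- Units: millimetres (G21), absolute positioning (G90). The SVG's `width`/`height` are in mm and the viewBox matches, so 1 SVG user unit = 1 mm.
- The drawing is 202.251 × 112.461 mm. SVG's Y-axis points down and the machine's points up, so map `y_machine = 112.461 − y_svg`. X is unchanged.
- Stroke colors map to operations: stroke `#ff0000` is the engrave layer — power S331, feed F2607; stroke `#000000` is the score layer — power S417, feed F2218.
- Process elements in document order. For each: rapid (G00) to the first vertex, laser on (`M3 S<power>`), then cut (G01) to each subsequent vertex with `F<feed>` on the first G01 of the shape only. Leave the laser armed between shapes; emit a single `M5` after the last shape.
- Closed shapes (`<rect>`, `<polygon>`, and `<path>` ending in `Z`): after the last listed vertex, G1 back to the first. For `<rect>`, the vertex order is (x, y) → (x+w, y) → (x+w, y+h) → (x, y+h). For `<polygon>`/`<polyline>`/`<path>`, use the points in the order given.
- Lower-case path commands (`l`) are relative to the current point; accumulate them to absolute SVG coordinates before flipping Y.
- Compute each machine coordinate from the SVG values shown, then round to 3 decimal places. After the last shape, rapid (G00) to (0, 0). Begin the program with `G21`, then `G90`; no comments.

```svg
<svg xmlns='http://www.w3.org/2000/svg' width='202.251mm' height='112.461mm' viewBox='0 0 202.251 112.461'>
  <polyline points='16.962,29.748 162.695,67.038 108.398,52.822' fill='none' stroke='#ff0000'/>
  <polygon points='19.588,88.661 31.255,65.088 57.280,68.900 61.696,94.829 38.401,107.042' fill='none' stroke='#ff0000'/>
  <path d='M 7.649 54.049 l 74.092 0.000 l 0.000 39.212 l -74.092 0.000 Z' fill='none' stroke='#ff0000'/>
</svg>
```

viewBox `0 0 202.251 112.461` with mm width/height → 1 unit = 1 mm. Flip: y_m = 112.461 − y_svg.

**Shape 1** — `<polyline>` open polyline, stroke `#ff0000` → engrave (S331, F2607). Machine vertices: (16.962,82.713) → (162.695,45.423) → (108.398,59.639). Open path.

**Shape 2** — `<polygon>` regular polygon, stroke `#ff0000` → engrave (S331, F2607). Machine vertices: (19.588,23.800) → (31.255,47.373) → (57.280,43.561) → (61.696,17.632) → (38.401,5.419) → (19.588,23.800). Closed: final G1 returns to the first vertex.

**Shape 3** — `<path>` rectangle, stroke `#ff0000` → engrave (S331, F2607). Machine vertices: (7.649,58.412) → (81.741,58.412) → (81.741,19.200) → (7.649,19.200) → (7.649,58.412). Closed: final G1 returns to the first vertex.

G21
G90
G00 X16.962 Y82.713
M3 S331
G01 X162.695 Y45.423 F2607
G01 X108.398 Y59.639
G00 X19.588 Y23.800
M3 S331
G01 X31.255 Y47.373 F2607
G01 X57.280 Y43.561
G01 X61.696 Y17.632
G01 X38.401 Y5.419
G01 X19.588 Y23.800
G00 X7.649 Y58.412
M3 S331
G01 X81.741 Y58.412 F2607
G01 X81.741 Y19.200
G01 X7.649 Y19.200
G01 X7.649 Y58.412
M5
G00 X0.000 Y0.000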